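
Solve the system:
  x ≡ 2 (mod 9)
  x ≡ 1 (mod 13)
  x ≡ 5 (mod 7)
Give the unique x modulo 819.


Moduli 9, 13, 7 are pairwise coprime; by CRT there is a unique solution modulo M = 9 · 13 · 7 = 819.
Solve pairwise, accumulating the modulus:
  Start with x ≡ 2 (mod 9).
  Combine with x ≡ 1 (mod 13): since gcd(9, 13) = 1, we get a unique residue mod 117.
    Write x = 2 + 9·t and substitute into x ≡ 1 (mod 13): 9·t ≡ 1 − 2 = -1 (mod 13).
    Reduce coefficients mod 13: 9·t ≡ 12 (mod 13).
    The inverse of 9 mod 13 is 3 (since 9·3 = 27 = 2·13 + 1), so t ≡ 3·12 = 36 ≡ 10 (mod 13).
    Then x = 2 + 9·10 = 92, valid modulo lcm(9, 13) = 117: x ≡ 92 (mod 117).
  Combine with x ≡ 5 (mod 7): since gcd(117, 7) = 1, we get a unique residue mod 819.
    Write x = 92 + 117·t and substitute into x ≡ 5 (mod 7): 117·t ≡ 5 − 92 = -87 (mod 7).
    Reduce coefficients mod 7: 5·t ≡ 4 (mod 7).
    The inverse of 5 mod 7 is 3 (since 5·3 = 15 = 2·7 + 1), so t ≡ 3·4 = 12 ≡ 5 (mod 7).
    Then x = 92 + 117·5 = 677, valid modulo lcm(117, 7) = 819: x ≡ 677 (mod 819).
Verify: 677 mod 9 = 2 ✓, 677 mod 13 = 1 ✓, 677 mod 7 = 5 ✓.

x ≡ 677 (mod 819).


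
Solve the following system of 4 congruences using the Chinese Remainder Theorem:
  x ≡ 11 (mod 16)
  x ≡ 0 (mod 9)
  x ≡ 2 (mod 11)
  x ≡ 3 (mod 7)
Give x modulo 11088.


Product of moduli M = 16 · 9 · 11 · 7 = 11088.
Merge one congruence at a time:
  Start: x ≡ 11 (mod 16).
  Combine with x ≡ 0 (mod 9); new modulus lcm = 144.
    Write x = 11 + 16·t and substitute into x ≡ 0 (mod 9): 16·t ≡ 0 − 11 = -11 (mod 9).
    Reduce coefficients mod 9: 7·t ≡ 7 (mod 9).
    The inverse of 7 mod 9 is 4 (since 7·4 = 28 = 3·9 + 1), so t ≡ 4·7 = 28 ≡ 1 (mod 9).
    Then x = 11 + 16·1 = 27, valid modulo lcm(16, 9) = 144: x ≡ 27 (mod 144).
  Combine with x ≡ 2 (mod 11); new modulus lcm = 1584.
    Write x = 27 + 144·t and substitute into x ≡ 2 (mod 11): 144·t ≡ 2 − 27 = -25 (mod 11).
    Reduce coefficients mod 11: 1·t ≡ 8 (mod 11).
    So t ≡ 8 (mod 11).
    Then x = 27 + 144·8 = 1179, valid modulo lcm(144, 11) = 1584: x ≡ 1179 (mod 1584).
  Combine with x ≡ 3 (mod 7); new modulus lcm = 11088.
    Write x = 1179 + 1584·t and substitute into x ≡ 3 (mod 7): 1584·t ≡ 3 − 1179 = -1176 (mod 7).
    Reduce coefficients mod 7: 2·t ≡ 0 (mod 7).
    The inverse of 2 mod 7 is 4 (since 2·4 = 8 = 1·7 + 1), so t ≡ 4·0 = 0 ≡ 0 (mod 7).
    Then x = 1179 + 1584·0 = 1179, valid modulo lcm(1584, 7) = 11088: x ≡ 1179 (mod 11088).
Verify against each original: 1179 mod 16 = 11, 1179 mod 9 = 0, 1179 mod 11 = 2, 1179 mod 7 = 3.

x ≡ 1179 (mod 11088).


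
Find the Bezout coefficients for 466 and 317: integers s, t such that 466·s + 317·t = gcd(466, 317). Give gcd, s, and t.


Euclidean algorithm on (466, 317) — divide until remainder is 0:
  466 = 1 · 317 + 149
  317 = 2 · 149 + 19
  149 = 7 · 19 + 16
  19 = 1 · 16 + 3
  16 = 5 · 3 + 1
  3 = 3 · 1 + 0
gcd(466, 317) = 1.
Track Bezout coefficients alongside the remainders: start with r₀ = 466 = a·1 + b·0 (s = 1, t = 0) and r₁ = 317 = a·0 + b·1 (s = 0, t = 1); each new remainder r_{k+1} = r_{k-1} − q_k·r_k inherits s_{k+1} = s_{k-1} − q_k·s_k, t_{k+1} = t_{k-1} − q_k·t_k, so r_k = a·s_k + b·t_k at every step:
  q = 1: r = 149, s = 1 − 1·0 = 1, t = 0 − 1·1 = -1  (check: 466·1 + 317·(-1) = 149)
  q = 2: r = 19, s = 0 − 2·1 = -2, t = 1 − 2·(-1) = 3  (check: 466·(-2) + 317·3 = 19)
  q = 7: r = 16, s = 1 − 7·(-2) = 15, t = -1 − 7·3 = -22  (check: 466·15 + 317·(-22) = 16)
  q = 1: r = 3, s = -2 − 1·15 = -17, t = 3 − 1·(-22) = 25  (check: 466·(-17) + 317·25 = 3)
  q = 5: r = 1, s = 15 − 5·(-17) = 100, t = -22 − 5·25 = -147  (check: 466·100 + 317·(-147) = 1)
The row with r = 1 (the gcd) gives the Bezout coefficients s = 100, t = -147.
Result: 466 · (100) + 317 · (-147) = 1.

gcd(466, 317) = 1; s = 100, t = -147 (check: 466·100 + 317·(-147) = 1).


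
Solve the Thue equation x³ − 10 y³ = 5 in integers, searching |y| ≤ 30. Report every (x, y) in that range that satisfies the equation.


The equation is x³ - 10y³ = 5. For fixed y, x³ = 10·y³ + 5, so a solution requires the RHS to be a perfect cube.
Strategy: iterate y from -30 to 30, compute RHS = 10·y³ + 5, and check whether it is a (positive or negative) perfect cube.
Check small values of y:
  y = 0: RHS = 5 is not a perfect cube.
  y = 1: RHS = 15 is not a perfect cube.
  y = -1: RHS = -5 is not a perfect cube.
  y = 2: RHS = 85 is not a perfect cube.
  y = -2: RHS = -75 is not a perfect cube.
  y = 3: RHS = 275 is not a perfect cube.
  y = -3: RHS = -265 is not a perfect cube.
Continuing the search up to |y| = 30 finds no solutions either.
No (x, y) in the scanned range satisfies the equation.

No integer solutions with |y| ≤ 30.


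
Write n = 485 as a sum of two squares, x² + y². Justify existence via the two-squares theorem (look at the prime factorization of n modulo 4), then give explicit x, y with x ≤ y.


Step 1: Factor n = 485 = 5 · 97.
Step 2: Check the mod-4 condition on each prime factor: 5 ≡ 1 (mod 4), exponent 1; 97 ≡ 1 (mod 4), exponent 1.
All primes ≡ 3 (mod 4) appear to even exponent (or don't appear), so by the two-squares theorem n IS expressible as a sum of two squares.
Step 3: Build a representation. Here n = 5 · 97 is a product of primes ≡ 1 (mod 4). Each prime p ≡ 1 (mod 4) is itself a sum of two squares; find a² by testing p − a² for a perfect square:
  5: 5 − 1² = 4 = 2² ⇒ 5 = 1² + 2².
  97: 97 − 1² = 96, 97 − 2² = 93, 97 − 3² = 88, 97 − 4² = 81 = 9² ⇒ 97 = 4² + 9².
  Combine using the Brahmagupta–Fibonacci identity (a² + b²)(c² + d²) = (ac − bd)² + (ad + bc)² = (ac + bd)² + (ad − bc)²:
  5 · 97 = 485: from (1² + 2²)(4² + 9²), take (1·4 − 2·9, 1·9 + 2·4) = (4 − 18, 9 + 8) = (-14, 17); dropping signs (only squares matter) gives (14, 17); check 14² + 17² = 196 + 289 = 485 ✓.
Step 4: Order so x ≤ y and verify: 14² + 17² = 196 + 289 = 485 = n. ✓

n = 485 = 14² + 17² (one valid representation with x ≤ y).


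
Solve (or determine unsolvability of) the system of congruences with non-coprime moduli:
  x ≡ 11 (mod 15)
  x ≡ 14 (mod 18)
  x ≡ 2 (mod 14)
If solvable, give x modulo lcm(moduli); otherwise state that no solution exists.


Moduli 15, 18, 14 are not pairwise coprime, so CRT works modulo lcm(m_i) when all pairwise compatibility conditions hold.
Pairwise compatibility: gcd(m_i, m_j) must divide a_i - a_j for every pair.
Merge one congruence at a time:
  Start: x ≡ 11 (mod 15).
  Combine with x ≡ 14 (mod 18): gcd(15, 18) = 3; 14 - 11 = 3, which IS divisible by 3, so compatible.
    Write x = 11 + 15·t and substitute into x ≡ 14 (mod 18): 15·t ≡ 14 − 11 = 3 (mod 18).
    Divide the congruence (and modulus) by g = 3: 5·t ≡ 1 (mod 6).
    The inverse of 5 mod 6 is 5 (since 5·5 = 25 = 4·6 + 1), so t ≡ 5·1 = 5 ≡ 5 (mod 6).
    Then x = 11 + 15·5 = 86, valid modulo lcm(15, 18) = 90: x ≡ 86 (mod 90).
  Combine with x ≡ 2 (mod 14): gcd(90, 14) = 2; 2 - 86 = -84, which IS divisible by 2, so compatible.
    Write x = 86 + 90·t and substitute into x ≡ 2 (mod 14): 90·t ≡ 2 − 86 = -84 (mod 14).
    Divide the congruence (and modulus) by g = 2: 45·t ≡ -42 (mod 7).
    Reduce coefficients mod 7: 3·t ≡ 0 (mod 7).
    The inverse of 3 mod 7 is 5 (since 3·5 = 15 = 2·7 + 1), so t ≡ 5·0 = 0 ≡ 0 (mod 7).
    Then x = 86 + 90·0 = 86, valid modulo lcm(90, 14) = 630: x ≡ 86 (mod 630).
Verify: 86 mod 15 = 11, 86 mod 18 = 14, 86 mod 14 = 2.

x ≡ 86 (mod 630).


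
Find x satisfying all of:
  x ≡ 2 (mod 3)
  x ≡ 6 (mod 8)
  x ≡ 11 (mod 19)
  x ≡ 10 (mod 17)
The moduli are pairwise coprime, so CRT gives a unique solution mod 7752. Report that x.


Product of moduli M = 3 · 8 · 19 · 17 = 7752.
Merge one congruence at a time:
  Start: x ≡ 2 (mod 3).
  Combine with x ≡ 6 (mod 8); new modulus lcm = 24.
    Write x = 2 + 3·t and substitute into x ≡ 6 (mod 8): 3·t ≡ 6 − 2 = 4 (mod 8).
    The inverse of 3 mod 8 is 3 (since 3·3 = 9 = 1·8 + 1), so t ≡ 3·4 = 12 ≡ 4 (mod 8).
    Then x = 2 + 3·4 = 14, valid modulo lcm(3, 8) = 24: x ≡ 14 (mod 24).
  Combine with x ≡ 11 (mod 19); new modulus lcm = 456.
    Write x = 14 + 24·t and substitute into x ≡ 11 (mod 19): 24·t ≡ 11 − 14 = -3 (mod 19).
    Reduce coefficients mod 19: 5·t ≡ 16 (mod 19).
    The inverse of 5 mod 19 is 4 (since 5·4 = 20 = 1·19 + 1), so t ≡ 4·16 = 64 ≡ 7 (mod 19).
    Then x = 14 + 24·7 = 182, valid modulo lcm(24, 19) = 456: x ≡ 182 (mod 456).
  Combine with x ≡ 10 (mod 17); new modulus lcm = 7752.
    Write x = 182 + 456·t and substitute into x ≡ 10 (mod 17): 456·t ≡ 10 − 182 = -172 (mod 17).
    Reduce coefficients mod 17: 14·t ≡ 15 (mod 17).
    The inverse of 14 mod 17 is 11 (since 14·11 = 154 = 9·17 + 1), so t ≡ 11·15 = 165 ≡ 12 (mod 17).
    Then x = 182 + 456·12 = 5654, valid modulo lcm(456, 17) = 7752: x ≡ 5654 (mod 7752).
Verify against each original: 5654 mod 3 = 2, 5654 mod 8 = 6, 5654 mod 19 = 11, 5654 mod 17 = 10.

x ≡ 5654 (mod 7752).


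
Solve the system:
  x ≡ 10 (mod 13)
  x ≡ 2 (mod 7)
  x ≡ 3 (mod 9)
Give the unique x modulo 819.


Moduli 13, 7, 9 are pairwise coprime; by CRT there is a unique solution modulo M = 13 · 7 · 9 = 819.
Solve pairwise, accumulating the modulus:
  Start with x ≡ 10 (mod 13).
  Combine with x ≡ 2 (mod 7): since gcd(13, 7) = 1, we get a unique residue mod 91.
    Write x = 10 + 13·t and substitute into x ≡ 2 (mod 7): 13·t ≡ 2 − 10 = -8 (mod 7).
    Reduce coefficients mod 7: 6·t ≡ 6 (mod 7).
    The inverse of 6 mod 7 is 6 (since 6·6 = 36 = 5·7 + 1), so t ≡ 6·6 = 36 ≡ 1 (mod 7).
    Then x = 10 + 13·1 = 23, valid modulo lcm(13, 7) = 91: x ≡ 23 (mod 91).
  Combine with x ≡ 3 (mod 9): since gcd(91, 9) = 1, we get a unique residue mod 819.
    Write x = 23 + 91·t and substitute into x ≡ 3 (mod 9): 91·t ≡ 3 − 23 = -20 (mod 9).
    Reduce coefficients mod 9: 1·t ≡ 7 (mod 9).
    So t ≡ 7 (mod 9).
    Then x = 23 + 91·7 = 660, valid modulo lcm(91, 9) = 819: x ≡ 660 (mod 819).
Verify: 660 mod 13 = 10 ✓, 660 mod 7 = 2 ✓, 660 mod 9 = 3 ✓.

x ≡ 660 (mod 819).


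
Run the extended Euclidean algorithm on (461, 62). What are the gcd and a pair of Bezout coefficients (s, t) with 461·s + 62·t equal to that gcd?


Euclidean algorithm on (461, 62) — divide until remainder is 0:
  461 = 7 · 62 + 27
  62 = 2 · 27 + 8
  27 = 3 · 8 + 3
  8 = 2 · 3 + 2
  3 = 1 · 2 + 1
  2 = 2 · 1 + 0
gcd(461, 62) = 1.
Track Bezout coefficients alongside the remainders: start with r₀ = 461 = a·1 + b·0 (s = 1, t = 0) and r₁ = 62 = a·0 + b·1 (s = 0, t = 1); each new remainder r_{k+1} = r_{k-1} − q_k·r_k inherits s_{k+1} = s_{k-1} − q_k·s_k, t_{k+1} = t_{k-1} − q_k·t_k, so r_k = a·s_k + b·t_k at every step:
  q = 7: r = 27, s = 1 − 7·0 = 1, t = 0 − 7·1 = -7  (check: 461·1 + 62·(-7) = 27)
  q = 2: r = 8, s = 0 − 2·1 = -2, t = 1 − 2·(-7) = 15  (check: 461·(-2) + 62·15 = 8)
  q = 3: r = 3, s = 1 − 3·(-2) = 7, t = -7 − 3·15 = -52  (check: 461·7 + 62·(-52) = 3)
  q = 2: r = 2, s = -2 − 2·7 = -16, t = 15 − 2·(-52) = 119  (check: 461·(-16) + 62·119 = 2)
  q = 1: r = 1, s = 7 − 1·(-16) = 23, t = -52 − 1·119 = -171  (check: 461·23 + 62·(-171) = 1)
The row with r = 1 (the gcd) gives the Bezout coefficients s = 23, t = -171.
Result: 461 · (23) + 62 · (-171) = 1.

gcd(461, 62) = 1; s = 23, t = -171 (check: 461·23 + 62·(-171) = 1).


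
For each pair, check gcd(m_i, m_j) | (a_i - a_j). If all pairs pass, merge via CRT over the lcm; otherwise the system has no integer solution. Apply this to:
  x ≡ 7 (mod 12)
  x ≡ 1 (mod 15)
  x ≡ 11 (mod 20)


Moduli 12, 15, 20 are not pairwise coprime, so CRT works modulo lcm(m_i) when all pairwise compatibility conditions hold.
Pairwise compatibility: gcd(m_i, m_j) must divide a_i - a_j for every pair.
Merge one congruence at a time:
  Start: x ≡ 7 (mod 12).
  Combine with x ≡ 1 (mod 15): gcd(12, 15) = 3; 1 - 7 = -6, which IS divisible by 3, so compatible.
    Write x = 7 + 12·t and substitute into x ≡ 1 (mod 15): 12·t ≡ 1 − 7 = -6 (mod 15).
    Divide the congruence (and modulus) by g = 3: 4·t ≡ -2 (mod 5).
    Reduce coefficients mod 5: 4·t ≡ 3 (mod 5).
    The inverse of 4 mod 5 is 4 (since 4·4 = 16 = 3·5 + 1), so t ≡ 4·3 = 12 ≡ 2 (mod 5).
    Then x = 7 + 12·2 = 31, valid modulo lcm(12, 15) = 60: x ≡ 31 (mod 60).
  Combine with x ≡ 11 (mod 20): gcd(60, 20) = 20; 11 - 31 = -20, which IS divisible by 20, so compatible.
    Write x = 31 + 60·t and substitute into x ≡ 11 (mod 20): 60·t ≡ 11 − 31 = -20 (mod 20).
    Divide the congruence (and modulus) by g = 20: 3·t ≡ -1 (mod 1).
    Modulo 1 every t works; take t = 0.
    Then x = 31 + 60·0 = 31, valid modulo lcm(60, 20) = 60: x ≡ 31 (mod 60).
Verify: 31 mod 12 = 7, 31 mod 15 = 1, 31 mod 20 = 11.

x ≡ 31 (mod 60).


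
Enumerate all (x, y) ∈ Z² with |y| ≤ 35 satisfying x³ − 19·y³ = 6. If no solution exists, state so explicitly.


The equation is x³ - 19y³ = 6. For fixed y, x³ = 19·y³ + 6, so a solution requires the RHS to be a perfect cube.
Strategy: iterate y from -35 to 35, compute RHS = 19·y³ + 6, and check whether it is a (positive or negative) perfect cube.
Check small values of y:
  y = 0: RHS = 6 is not a perfect cube.
  y = 1: RHS = 25 is not a perfect cube.
  y = -1: RHS = -13 is not a perfect cube.
  y = 2: RHS = 158 is not a perfect cube.
  y = -2: RHS = -146 is not a perfect cube.
  y = 3: RHS = 519 is not a perfect cube.
  y = -3: RHS = -507 is not a perfect cube.
Continuing the search up to |y| = 35 finds no solutions either.
No (x, y) in the scanned range satisfies the equation.

No integer solutions with |y| ≤ 35.


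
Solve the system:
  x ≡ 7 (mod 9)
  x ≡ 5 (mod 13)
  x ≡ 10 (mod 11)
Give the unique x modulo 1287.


Moduli 9, 13, 11 are pairwise coprime; by CRT there is a unique solution modulo M = 9 · 13 · 11 = 1287.
Solve pairwise, accumulating the modulus:
  Start with x ≡ 7 (mod 9).
  Combine with x ≡ 5 (mod 13): since gcd(9, 13) = 1, we get a unique residue mod 117.
    Write x = 7 + 9·t and substitute into x ≡ 5 (mod 13): 9·t ≡ 5 − 7 = -2 (mod 13).
    Reduce coefficients mod 13: 9·t ≡ 11 (mod 13).
    The inverse of 9 mod 13 is 3 (since 9·3 = 27 = 2·13 + 1), so t ≡ 3·11 = 33 ≡ 7 (mod 13).
    Then x = 7 + 9·7 = 70, valid modulo lcm(9, 13) = 117: x ≡ 70 (mod 117).
  Combine with x ≡ 10 (mod 11): since gcd(117, 11) = 1, we get a unique residue mod 1287.
    Write x = 70 + 117·t and substitute into x ≡ 10 (mod 11): 117·t ≡ 10 − 70 = -60 (mod 11).
    Reduce coefficients mod 11: 7·t ≡ 6 (mod 11).
    The inverse of 7 mod 11 is 8 (since 7·8 = 56 = 5·11 + 1), so t ≡ 8·6 = 48 ≡ 4 (mod 11).
    Then x = 70 + 117·4 = 538, valid modulo lcm(117, 11) = 1287: x ≡ 538 (mod 1287).
Verify: 538 mod 9 = 7 ✓, 538 mod 13 = 5 ✓, 538 mod 11 = 10 ✓.

x ≡ 538 (mod 1287).


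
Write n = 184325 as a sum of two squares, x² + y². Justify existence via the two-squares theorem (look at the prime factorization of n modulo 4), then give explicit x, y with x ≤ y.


Step 1: Factor n = 184325 = 5^2 · 73 · 101.
Step 2: Check the mod-4 condition on each prime factor: 5 ≡ 1 (mod 4), exponent 2; 73 ≡ 1 (mod 4), exponent 1; 101 ≡ 1 (mod 4), exponent 1.
All primes ≡ 3 (mod 4) appear to even exponent (or don't appear), so by the two-squares theorem n IS expressible as a sum of two squares.
Step 3: Build a representation. Group n = k² · m with k = 5 and m = 73 · 101 = 7373 (a product of primes ≡ 1 (mod 4)); a representation of m scales to one of n via (k·x)² + (k·y)² = k²(x² + y²). Each prime p ≡ 1 (mod 4) is itself a sum of two squares; find a² by testing p − a² for a perfect square:
  73: 73 − 1² = 72, 73 − 2² = 69, 73 − 3² = 64 = 8² ⇒ 73 = 3² + 8².
  101: 101 − 1² = 100 = 10² ⇒ 101 = 1² + 10².
  Combine using the Brahmagupta–Fibonacci identity (a² + b²)(c² + d²) = (ac − bd)² + (ad + bc)² = (ac + bd)² + (ad − bc)²:
  73 · 101 = 7373: from (3² + 8²)(1² + 10²), take (3·1 − 8·10, 3·10 + 8·1) = (3 − 80, 30 + 8) = (-77, 38); dropping signs (only squares matter) gives (77, 38); check 77² + 38² = 5929 + 1444 = 7373 ✓.
  Scale by k = 5: (5·77, 5·38) = (385, 190).
Step 4: Order so x ≤ y and verify: 190² + 385² = 36100 + 148225 = 184325 = n. ✓

n = 184325 = 190² + 385² (one valid representation with x ≤ y).


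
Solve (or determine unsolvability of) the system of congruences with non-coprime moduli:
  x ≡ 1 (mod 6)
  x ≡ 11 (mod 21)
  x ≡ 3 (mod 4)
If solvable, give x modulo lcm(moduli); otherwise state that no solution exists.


Moduli 6, 21, 4 are not pairwise coprime, so CRT works modulo lcm(m_i) when all pairwise compatibility conditions hold.
Pairwise compatibility: gcd(m_i, m_j) must divide a_i - a_j for every pair.
Merge one congruence at a time:
  Start: x ≡ 1 (mod 6).
  Combine with x ≡ 11 (mod 21): gcd(6, 21) = 3, and 11 - 1 = 10 is NOT divisible by 3.
    ⇒ system is inconsistent (no integer solution).

No solution (the system is inconsistent).


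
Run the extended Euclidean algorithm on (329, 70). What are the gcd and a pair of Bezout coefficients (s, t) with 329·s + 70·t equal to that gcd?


Euclidean algorithm on (329, 70) — divide until remainder is 0:
  329 = 4 · 70 + 49
  70 = 1 · 49 + 21
  49 = 2 · 21 + 7
  21 = 3 · 7 + 0
gcd(329, 70) = 7.
Track Bezout coefficients alongside the remainders: start with r₀ = 329 = a·1 + b·0 (s = 1, t = 0) and r₁ = 70 = a·0 + b·1 (s = 0, t = 1); each new remainder r_{k+1} = r_{k-1} − q_k·r_k inherits s_{k+1} = s_{k-1} − q_k·s_k, t_{k+1} = t_{k-1} − q_k·t_k, so r_k = a·s_k + b·t_k at every step:
  q = 4: r = 49, s = 1 − 4·0 = 1, t = 0 − 4·1 = -4  (check: 329·1 + 70·(-4) = 49)
  q = 1: r = 21, s = 0 − 1·1 = -1, t = 1 − 1·(-4) = 5  (check: 329·(-1) + 70·5 = 21)
  q = 2: r = 7, s = 1 − 2·(-1) = 3, t = -4 − 2·5 = -14  (check: 329·3 + 70·(-14) = 7)
The row with r = 7 (the gcd) gives the Bezout coefficients s = 3, t = -14.
Result: 329 · (3) + 70 · (-14) = 7.

gcd(329, 70) = 7; s = 3, t = -14 (check: 329·3 + 70·(-14) = 7).


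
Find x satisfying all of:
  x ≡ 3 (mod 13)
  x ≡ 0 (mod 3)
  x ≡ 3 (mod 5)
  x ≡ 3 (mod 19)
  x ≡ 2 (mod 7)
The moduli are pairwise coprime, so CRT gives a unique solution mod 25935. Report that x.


Product of moduli M = 13 · 3 · 5 · 19 · 7 = 25935.
Merge one congruence at a time:
  Start: x ≡ 3 (mod 13).
  Combine with x ≡ 0 (mod 3); new modulus lcm = 39.
    Write x = 3 + 13·t and substitute into x ≡ 0 (mod 3): 13·t ≡ 0 − 3 = -3 (mod 3).
    Reduce coefficients mod 3: 1·t ≡ 0 (mod 3).
    So t ≡ 0 (mod 3).
    Then x = 3 + 13·0 = 3, valid modulo lcm(13, 3) = 39: x ≡ 3 (mod 39).
  Combine with x ≡ 3 (mod 5); new modulus lcm = 195.
    Write x = 3 + 39·t and substitute into x ≡ 3 (mod 5): 39·t ≡ 3 − 3 = 0 (mod 5).
    Reduce coefficients mod 5: 4·t ≡ 0 (mod 5).
    The inverse of 4 mod 5 is 4 (since 4·4 = 16 = 3·5 + 1), so t ≡ 4·0 = 0 ≡ 0 (mod 5).
    Then x = 3 + 39·0 = 3, valid modulo lcm(39, 5) = 195: x ≡ 3 (mod 195).
  Combine with x ≡ 3 (mod 19); new modulus lcm = 3705.
    Write x = 3 + 195·t and substitute into x ≡ 3 (mod 19): 195·t ≡ 3 − 3 = 0 (mod 19).
    Reduce coefficients mod 19: 5·t ≡ 0 (mod 19).
    The inverse of 5 mod 19 is 4 (since 5·4 = 20 = 1·19 + 1), so t ≡ 4·0 = 0 ≡ 0 (mod 19).
    Then x = 3 + 195·0 = 3, valid modulo lcm(195, 19) = 3705: x ≡ 3 (mod 3705).
  Combine with x ≡ 2 (mod 7); new modulus lcm = 25935.
    Write x = 3 + 3705·t and substitute into x ≡ 2 (mod 7): 3705·t ≡ 2 − 3 = -1 (mod 7).
    Reduce coefficients mod 7: 2·t ≡ 6 (mod 7).
    The inverse of 2 mod 7 is 4 (since 2·4 = 8 = 1·7 + 1), so t ≡ 4·6 = 24 ≡ 3 (mod 7).
    Then x = 3 + 3705·3 = 11118, valid modulo lcm(3705, 7) = 25935: x ≡ 11118 (mod 25935).
Verify against each original: 11118 mod 13 = 3, 11118 mod 3 = 0, 11118 mod 5 = 3, 11118 mod 19 = 3, 11118 mod 7 = 2.

x ≡ 11118 (mod 25935).


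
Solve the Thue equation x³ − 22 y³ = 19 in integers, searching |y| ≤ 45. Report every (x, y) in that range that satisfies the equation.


The equation is x³ - 22y³ = 19. For fixed y, x³ = 22·y³ + 19, so a solution requires the RHS to be a perfect cube.
Strategy: iterate y from -45 to 45, compute RHS = 22·y³ + 19, and check whether it is a (positive or negative) perfect cube.
Check small values of y:
  y = 0: RHS = 19 is not a perfect cube.
  y = 1: RHS = 41 is not a perfect cube.
  y = -1: RHS = -3 is not a perfect cube.
  y = 2: RHS = 195 is not a perfect cube.
  y = -2: RHS = -157 is not a perfect cube.
  y = 3: RHS = 613 is not a perfect cube.
  y = -3: RHS = -575 is not a perfect cube.
Continuing the search up to |y| = 45 finds no solutions either.
No (x, y) in the scanned range satisfies the equation.

No integer solutions with |y| ≤ 45.


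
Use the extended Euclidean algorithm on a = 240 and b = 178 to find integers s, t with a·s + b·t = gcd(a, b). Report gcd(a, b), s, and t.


Euclidean algorithm on (240, 178) — divide until remainder is 0:
  240 = 1 · 178 + 62
  178 = 2 · 62 + 54
  62 = 1 · 54 + 8
  54 = 6 · 8 + 6
  8 = 1 · 6 + 2
  6 = 3 · 2 + 0
gcd(240, 178) = 2.
Track Bezout coefficients alongside the remainders: start with r₀ = 240 = a·1 + b·0 (s = 1, t = 0) and r₁ = 178 = a·0 + b·1 (s = 0, t = 1); each new remainder r_{k+1} = r_{k-1} − q_k·r_k inherits s_{k+1} = s_{k-1} − q_k·s_k, t_{k+1} = t_{k-1} − q_k·t_k, so r_k = a·s_k + b·t_k at every step:
  q = 1: r = 62, s = 1 − 1·0 = 1, t = 0 − 1·1 = -1  (check: 240·1 + 178·(-1) = 62)
  q = 2: r = 54, s = 0 − 2·1 = -2, t = 1 − 2·(-1) = 3  (check: 240·(-2) + 178·3 = 54)
  q = 1: r = 8, s = 1 − 1·(-2) = 3, t = -1 − 1·3 = -4  (check: 240·3 + 178·(-4) = 8)
  q = 6: r = 6, s = -2 − 6·3 = -20, t = 3 − 6·(-4) = 27  (check: 240·(-20) + 178·27 = 6)
  q = 1: r = 2, s = 3 − 1·(-20) = 23, t = -4 − 1·27 = -31  (check: 240·23 + 178·(-31) = 2)
The row with r = 2 (the gcd) gives the Bezout coefficients s = 23, t = -31.
Result: 240 · (23) + 178 · (-31) = 2.

gcd(240, 178) = 2; s = 23, t = -31 (check: 240·23 + 178·(-31) = 2).


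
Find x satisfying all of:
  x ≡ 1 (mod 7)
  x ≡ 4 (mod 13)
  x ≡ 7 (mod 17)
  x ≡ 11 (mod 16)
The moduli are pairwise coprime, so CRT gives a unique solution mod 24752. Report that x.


Product of moduli M = 7 · 13 · 17 · 16 = 24752.
Merge one congruence at a time:
  Start: x ≡ 1 (mod 7).
  Combine with x ≡ 4 (mod 13); new modulus lcm = 91.
    Write x = 1 + 7·t and substitute into x ≡ 4 (mod 13): 7·t ≡ 4 − 1 = 3 (mod 13).
    The inverse of 7 mod 13 is 2 (since 7·2 = 14 = 1·13 + 1), so t ≡ 2·3 = 6 ≡ 6 (mod 13).
    Then x = 1 + 7·6 = 43, valid modulo lcm(7, 13) = 91: x ≡ 43 (mod 91).
  Combine with x ≡ 7 (mod 17); new modulus lcm = 1547.
    Write x = 43 + 91·t and substitute into x ≡ 7 (mod 17): 91·t ≡ 7 − 43 = -36 (mod 17).
    Reduce coefficients mod 17: 6·t ≡ 15 (mod 17).
    The inverse of 6 mod 17 is 3 (since 6·3 = 18 = 1·17 + 1), so t ≡ 3·15 = 45 ≡ 11 (mod 17).
    Then x = 43 + 91·11 = 1044, valid modulo lcm(91, 17) = 1547: x ≡ 1044 (mod 1547).
  Combine with x ≡ 11 (mod 16); new modulus lcm = 24752.
    Write x = 1044 + 1547·t and substitute into x ≡ 11 (mod 16): 1547·t ≡ 11 − 1044 = -1033 (mod 16).
    Reduce coefficients mod 16: 11·t ≡ 7 (mod 16).
    The inverse of 11 mod 16 is 3 (since 11·3 = 33 = 2·16 + 1), so t ≡ 3·7 = 21 ≡ 5 (mod 16).
    Then x = 1044 + 1547·5 = 8779, valid modulo lcm(1547, 16) = 24752: x ≡ 8779 (mod 24752).
Verify against each original: 8779 mod 7 = 1, 8779 mod 13 = 4, 8779 mod 17 = 7, 8779 mod 16 = 11.

x ≡ 8779 (mod 24752).


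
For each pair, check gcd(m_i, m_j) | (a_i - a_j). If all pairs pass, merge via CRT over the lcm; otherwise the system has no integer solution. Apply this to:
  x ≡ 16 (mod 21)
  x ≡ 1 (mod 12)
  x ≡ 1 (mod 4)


Moduli 21, 12, 4 are not pairwise coprime, so CRT works modulo lcm(m_i) when all pairwise compatibility conditions hold.
Pairwise compatibility: gcd(m_i, m_j) must divide a_i - a_j for every pair.
Merge one congruence at a time:
  Start: x ≡ 16 (mod 21).
  Combine with x ≡ 1 (mod 12): gcd(21, 12) = 3; 1 - 16 = -15, which IS divisible by 3, so compatible.
    Write x = 16 + 21·t and substitute into x ≡ 1 (mod 12): 21·t ≡ 1 − 16 = -15 (mod 12).
    Divide the congruence (and modulus) by g = 3: 7·t ≡ -5 (mod 4).
    Reduce coefficients mod 4: 3·t ≡ 3 (mod 4).
    The inverse of 3 mod 4 is 3 (since 3·3 = 9 = 2·4 + 1), so t ≡ 3·3 = 9 ≡ 1 (mod 4).
    Then x = 16 + 21·1 = 37, valid modulo lcm(21, 12) = 84: x ≡ 37 (mod 84).
  Combine with x ≡ 1 (mod 4): gcd(84, 4) = 4; 1 - 37 = -36, which IS divisible by 4, so compatible.
    Write x = 37 + 84·t and substitute into x ≡ 1 (mod 4): 84·t ≡ 1 − 37 = -36 (mod 4).
    Divide the congruence (and modulus) by g = 4: 21·t ≡ -9 (mod 1).
    Modulo 1 every t works; take t = 0.
    Then x = 37 + 84·0 = 37, valid modulo lcm(84, 4) = 84: x ≡ 37 (mod 84).
Verify: 37 mod 21 = 16, 37 mod 12 = 1, 37 mod 4 = 1.

x ≡ 37 (mod 84).


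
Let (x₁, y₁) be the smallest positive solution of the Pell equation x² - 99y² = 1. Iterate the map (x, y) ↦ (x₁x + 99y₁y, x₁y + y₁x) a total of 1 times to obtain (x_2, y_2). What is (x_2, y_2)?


Step 1: Find the fundamental solution (x₁, y₁) of x² - 99y² = 1.
  Expand √99 as a continued fraction. a₀ = ⌊√99⌋ = 9; iterate m_{k+1} = d_k·a_k − m_k, d_{k+1} = (99 − m_{k+1}²)/d_k, a_{k+1} = ⌊(a₀ + m_{k+1})/d_{k+1}⌋ (starting m₀ = 0, d₀ = 1), with convergents p_k = a_k·p_{k-1} + p_{k-2}, q_k = a_k·q_{k-1} + q_{k-2} (p₋₁ = 1, q₋₁ = 0):
  k = 0: a₀ = 9; p₀/q₀ = 9/1; p₀² − 99·q₀² = 81 − 99 = -18.
  k = 1: m = 9, d = 18, a = ⌊(9 + 9)/18⌋ = 1; p/q = (1·9 + 1)/(1·1 + 0) = 10/1; p² − 99·q² = 100 − 99 = 1.
  The first convergent with p² − 99·q² = 1 gives the fundamental solution (x₁, y₁) = (10, 1).
Step 2: Apply the recurrence (x_{n+1}, y_{n+1}) = (x₁x_n + 99y₁y_n, x₁y_n + y₁x_n) repeatedly.
  From (x_1, y_1) = (10, 1): x_2 = 10·10 + 99·1·1 = 199; y_2 = 10·1 + 1·10 = 20.
Step 3: Verify x_2² - 99·y_2² = 39601 - 39600 = 1 (should be 1). ✓

(x_1, y_1) = (10, 1); (x_2, y_2) = (199, 20).


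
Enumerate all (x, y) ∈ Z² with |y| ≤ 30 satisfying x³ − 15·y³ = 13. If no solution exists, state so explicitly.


The equation is x³ - 15y³ = 13. For fixed y, x³ = 15·y³ + 13, so a solution requires the RHS to be a perfect cube.
Strategy: iterate y from -30 to 30, compute RHS = 15·y³ + 13, and check whether it is a (positive or negative) perfect cube.
Check small values of y:
  y = 0: RHS = 13 is not a perfect cube.
  y = 1: RHS = 28 is not a perfect cube.
  y = -1: RHS = -2 is not a perfect cube.
  y = 2: RHS = 133 is not a perfect cube.
  y = -2: RHS = -107 is not a perfect cube.
  y = 3: RHS = 418 is not a perfect cube.
  y = -3: RHS = -392 is not a perfect cube.
Continuing the search up to |y| = 30 finds no solutions either.
No (x, y) in the scanned range satisfies the equation.

No integer solutions with |y| ≤ 30.


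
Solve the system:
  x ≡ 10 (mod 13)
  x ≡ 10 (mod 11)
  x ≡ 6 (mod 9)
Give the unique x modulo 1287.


Moduli 13, 11, 9 are pairwise coprime; by CRT there is a unique solution modulo M = 13 · 11 · 9 = 1287.
Solve pairwise, accumulating the modulus:
  Start with x ≡ 10 (mod 13).
  Combine with x ≡ 10 (mod 11): since gcd(13, 11) = 1, we get a unique residue mod 143.
    Write x = 10 + 13·t and substitute into x ≡ 10 (mod 11): 13·t ≡ 10 − 10 = 0 (mod 11).
    Reduce coefficients mod 11: 2·t ≡ 0 (mod 11).
    The inverse of 2 mod 11 is 6 (since 2·6 = 12 = 1·11 + 1), so t ≡ 6·0 = 0 ≡ 0 (mod 11).
    Then x = 10 + 13·0 = 10, valid modulo lcm(13, 11) = 143: x ≡ 10 (mod 143).
  Combine with x ≡ 6 (mod 9): since gcd(143, 9) = 1, we get a unique residue mod 1287.
    Write x = 10 + 143·t and substitute into x ≡ 6 (mod 9): 143·t ≡ 6 − 10 = -4 (mod 9).
    Reduce coefficients mod 9: 8·t ≡ 5 (mod 9).
    The inverse of 8 mod 9 is 8 (since 8·8 = 64 = 7·9 + 1), so t ≡ 8·5 = 40 ≡ 4 (mod 9).
    Then x = 10 + 143·4 = 582, valid modulo lcm(143, 9) = 1287: x ≡ 582 (mod 1287).
Verify: 582 mod 13 = 10 ✓, 582 mod 11 = 10 ✓, 582 mod 9 = 6 ✓.

x ≡ 582 (mod 1287).


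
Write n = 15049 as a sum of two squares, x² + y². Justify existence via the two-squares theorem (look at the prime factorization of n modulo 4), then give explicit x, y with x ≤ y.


Step 1: Factor n = 15049 = 101 · 149.
Step 2: Check the mod-4 condition on each prime factor: 101 ≡ 1 (mod 4), exponent 1; 149 ≡ 1 (mod 4), exponent 1.
All primes ≡ 3 (mod 4) appear to even exponent (or don't appear), so by the two-squares theorem n IS expressible as a sum of two squares.
Step 3: Build a representation. Here n = 101 · 149 is a product of primes ≡ 1 (mod 4). Each prime p ≡ 1 (mod 4) is itself a sum of two squares; find a² by testing p − a² for a perfect square:
  101: 101 − 1² = 100 = 10² ⇒ 101 = 1² + 10².
  149: 149 − 1² = 148, 149 − 2² = 145, 149 − 3² = 140, 149 − 4² = 133, 149 − 5² = 124, 149 − 6² = 113, 149 − 7² = 100 = 10² ⇒ 149 = 7² + 10².
  Combine using the Brahmagupta–Fibonacci identity (a² + b²)(c² + d²) = (ac − bd)² + (ad + bc)² = (ac + bd)² + (ad − bc)²:
  101 · 149 = 15049: from (1² + 10²)(7² + 10²), take (1·7 − 10·10, 1·10 + 10·7) = (7 − 100, 10 + 70) = (-93, 80); dropping signs (only squares matter) gives (93, 80); check 93² + 80² = 8649 + 6400 = 15049 ✓.
Step 4: Order so x ≤ y and verify: 80² + 93² = 6400 + 8649 = 15049 = n. ✓

n = 15049 = 80² + 93² (one valid representation with x ≤ y).


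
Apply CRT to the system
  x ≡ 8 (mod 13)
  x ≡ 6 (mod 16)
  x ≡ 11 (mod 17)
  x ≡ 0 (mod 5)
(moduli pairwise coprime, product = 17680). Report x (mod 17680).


Product of moduli M = 13 · 16 · 17 · 5 = 17680.
Merge one congruence at a time:
  Start: x ≡ 8 (mod 13).
  Combine with x ≡ 6 (mod 16); new modulus lcm = 208.
    Write x = 8 + 13·t and substitute into x ≡ 6 (mod 16): 13·t ≡ 6 − 8 = -2 (mod 16).
    Reduce coefficients mod 16: 13·t ≡ 14 (mod 16).
    The inverse of 13 mod 16 is 5 (since 13·5 = 65 = 4·16 + 1), so t ≡ 5·14 = 70 ≡ 6 (mod 16).
    Then x = 8 + 13·6 = 86, valid modulo lcm(13, 16) = 208: x ≡ 86 (mod 208).
  Combine with x ≡ 11 (mod 17); new modulus lcm = 3536.
    Write x = 86 + 208·t and substitute into x ≡ 11 (mod 17): 208·t ≡ 11 − 86 = -75 (mod 17).
    Reduce coefficients mod 17: 4·t ≡ 10 (mod 17).
    The inverse of 4 mod 17 is 13 (since 4·13 = 52 = 3·17 + 1), so t ≡ 13·10 = 130 ≡ 11 (mod 17).
    Then x = 86 + 208·11 = 2374, valid modulo lcm(208, 17) = 3536: x ≡ 2374 (mod 3536).
  Combine with x ≡ 0 (mod 5); new modulus lcm = 17680.
    Write x = 2374 + 3536·t and substitute into x ≡ 0 (mod 5): 3536·t ≡ 0 − 2374 = -2374 (mod 5).
    Reduce coefficients mod 5: 1·t ≡ 1 (mod 5).
    So t ≡ 1 (mod 5).
    Then x = 2374 + 3536·1 = 5910, valid modulo lcm(3536, 5) = 17680: x ≡ 5910 (mod 17680).
Verify against each original: 5910 mod 13 = 8, 5910 mod 16 = 6, 5910 mod 17 = 11, 5910 mod 5 = 0.

x ≡ 5910 (mod 17680).


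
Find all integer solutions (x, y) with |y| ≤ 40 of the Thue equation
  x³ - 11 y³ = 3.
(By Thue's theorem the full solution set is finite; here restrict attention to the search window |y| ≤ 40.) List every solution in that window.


The equation is x³ - 11y³ = 3. For fixed y, x³ = 11·y³ + 3, so a solution requires the RHS to be a perfect cube.
Strategy: iterate y from -40 to 40, compute RHS = 11·y³ + 3, and check whether it is a (positive or negative) perfect cube.
Check small values of y:
  y = 0: RHS = 3 is not a perfect cube.
  y = 1: RHS = 14 is not a perfect cube.
  y = -1: RHS = -8 = (-2)³ ⇒ x = -2 works.
  y = 2: RHS = 91 is not a perfect cube.
  y = -2: RHS = -85 is not a perfect cube.
  y = 3: RHS = 300 is not a perfect cube.
  y = -3: RHS = -294 is not a perfect cube.
Continuing the search up to |y| = 40 finds no further solutions beyond those listed.
Collected solutions: (-2, -1).

Solutions (with |y| ≤ 40): (-2, -1).


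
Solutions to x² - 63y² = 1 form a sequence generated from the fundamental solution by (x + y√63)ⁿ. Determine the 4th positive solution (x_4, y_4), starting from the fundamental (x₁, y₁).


Step 1: Find the fundamental solution (x₁, y₁) of x² - 63y² = 1.
  Expand √63 as a continued fraction. a₀ = ⌊√63⌋ = 7; iterate m_{k+1} = d_k·a_k − m_k, d_{k+1} = (63 − m_{k+1}²)/d_k, a_{k+1} = ⌊(a₀ + m_{k+1})/d_{k+1}⌋ (starting m₀ = 0, d₀ = 1), with convergents p_k = a_k·p_{k-1} + p_{k-2}, q_k = a_k·q_{k-1} + q_{k-2} (p₋₁ = 1, q₋₁ = 0):
  k = 0: a₀ = 7; p₀/q₀ = 7/1; p₀² − 63·q₀² = 49 − 63 = -14.
  k = 1: m = 7, d = 14, a = ⌊(7 + 7)/14⌋ = 1; p/q = (1·7 + 1)/(1·1 + 0) = 8/1; p² − 63·q² = 64 − 63 = 1.
  The first convergent with p² − 63·q² = 1 gives the fundamental solution (x₁, y₁) = (8, 1).
Step 2: Apply the recurrence (x_{n+1}, y_{n+1}) = (x₁x_n + 63y₁y_n, x₁y_n + y₁x_n) repeatedly.
  From (x_1, y_1) = (8, 1): x_2 = 8·8 + 63·1·1 = 127; y_2 = 8·1 + 1·8 = 16.
  From (x_2, y_2) = (127, 16): x_3 = 8·127 + 63·1·16 = 2024; y_3 = 8·16 + 1·127 = 255.
  From (x_3, y_3) = (2024, 255): x_4 = 8·2024 + 63·1·255 = 32257; y_4 = 8·255 + 1·2024 = 4064.
Step 3: Verify x_4² - 63·y_4² = 1040514049 - 1040514048 = 1 (should be 1). ✓

(x_1, y_1) = (8, 1); (x_4, y_4) = (32257, 4064).


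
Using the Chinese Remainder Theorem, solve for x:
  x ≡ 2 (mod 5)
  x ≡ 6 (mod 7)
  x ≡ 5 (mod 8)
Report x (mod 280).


Moduli 5, 7, 8 are pairwise coprime; by CRT there is a unique solution modulo M = 5 · 7 · 8 = 280.
Solve pairwise, accumulating the modulus:
  Start with x ≡ 2 (mod 5).
  Combine with x ≡ 6 (mod 7): since gcd(5, 7) = 1, we get a unique residue mod 35.
    Write x = 2 + 5·t and substitute into x ≡ 6 (mod 7): 5·t ≡ 6 − 2 = 4 (mod 7).
    The inverse of 5 mod 7 is 3 (since 5·3 = 15 = 2·7 + 1), so t ≡ 3·4 = 12 ≡ 5 (mod 7).
    Then x = 2 + 5·5 = 27, valid modulo lcm(5, 7) = 35: x ≡ 27 (mod 35).
  Combine with x ≡ 5 (mod 8): since gcd(35, 8) = 1, we get a unique residue mod 280.
    Write x = 27 + 35·t and substitute into x ≡ 5 (mod 8): 35·t ≡ 5 − 27 = -22 (mod 8).
    Reduce coefficients mod 8: 3·t ≡ 2 (mod 8).
    The inverse of 3 mod 8 is 3 (since 3·3 = 9 = 1·8 + 1), so t ≡ 3·2 = 6 ≡ 6 (mod 8).
    Then x = 27 + 35·6 = 237, valid modulo lcm(35, 8) = 280: x ≡ 237 (mod 280).
Verify: 237 mod 5 = 2 ✓, 237 mod 7 = 6 ✓, 237 mod 8 = 5 ✓.

x ≡ 237 (mod 280).


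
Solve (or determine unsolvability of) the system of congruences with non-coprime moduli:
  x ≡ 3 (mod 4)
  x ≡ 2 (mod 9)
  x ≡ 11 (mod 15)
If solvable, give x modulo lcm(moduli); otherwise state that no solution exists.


Moduli 4, 9, 15 are not pairwise coprime, so CRT works modulo lcm(m_i) when all pairwise compatibility conditions hold.
Pairwise compatibility: gcd(m_i, m_j) must divide a_i - a_j for every pair.
Merge one congruence at a time:
  Start: x ≡ 3 (mod 4).
  Combine with x ≡ 2 (mod 9): gcd(4, 9) = 1; 2 - 3 = -1, which IS divisible by 1, so compatible.
    Write x = 3 + 4·t and substitute into x ≡ 2 (mod 9): 4·t ≡ 2 − 3 = -1 (mod 9).
    Reduce coefficients mod 9: 4·t ≡ 8 (mod 9).
    The inverse of 4 mod 9 is 7 (since 4·7 = 28 = 3·9 + 1), so t ≡ 7·8 = 56 ≡ 2 (mod 9).
    Then x = 3 + 4·2 = 11, valid modulo lcm(4, 9) = 36: x ≡ 11 (mod 36).
  Combine with x ≡ 11 (mod 15): gcd(36, 15) = 3; 11 - 11 = 0, which IS divisible by 3, so compatible.
    Write x = 11 + 36·t and substitute into x ≡ 11 (mod 15): 36·t ≡ 11 − 11 = 0 (mod 15).
    Divide the congruence (and modulus) by g = 3: 12·t ≡ 0 (mod 5).
    Reduce coefficients mod 5: 2·t ≡ 0 (mod 5).
    The inverse of 2 mod 5 is 3 (since 2·3 = 6 = 1·5 + 1), so t ≡ 3·0 = 0 ≡ 0 (mod 5).
    Then x = 11 + 36·0 = 11, valid modulo lcm(36, 15) = 180: x ≡ 11 (mod 180).
Verify: 11 mod 4 = 3, 11 mod 9 = 2, 11 mod 15 = 11.

x ≡ 11 (mod 180).


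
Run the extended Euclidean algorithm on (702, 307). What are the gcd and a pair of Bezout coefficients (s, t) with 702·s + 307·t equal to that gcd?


Euclidean algorithm on (702, 307) — divide until remainder is 0:
  702 = 2 · 307 + 88
  307 = 3 · 88 + 43
  88 = 2 · 43 + 2
  43 = 21 · 2 + 1
  2 = 2 · 1 + 0
gcd(702, 307) = 1.
Track Bezout coefficients alongside the remainders: start with r₀ = 702 = a·1 + b·0 (s = 1, t = 0) and r₁ = 307 = a·0 + b·1 (s = 0, t = 1); each new remainder r_{k+1} = r_{k-1} − q_k·r_k inherits s_{k+1} = s_{k-1} − q_k·s_k, t_{k+1} = t_{k-1} − q_k·t_k, so r_k = a·s_k + b·t_k at every step:
  q = 2: r = 88, s = 1 − 2·0 = 1, t = 0 − 2·1 = -2  (check: 702·1 + 307·(-2) = 88)
  q = 3: r = 43, s = 0 − 3·1 = -3, t = 1 − 3·(-2) = 7  (check: 702·(-3) + 307·7 = 43)
  q = 2: r = 2, s = 1 − 2·(-3) = 7, t = -2 − 2·7 = -16  (check: 702·7 + 307·(-16) = 2)
  q = 21: r = 1, s = -3 − 21·7 = -150, t = 7 − 21·(-16) = 343  (check: 702·(-150) + 307·343 = 1)
The row with r = 1 (the gcd) gives the Bezout coefficients s = -150, t = 343.
Result: 702 · (-150) + 307 · (343) = 1.

gcd(702, 307) = 1; s = -150, t = 343 (check: 702·(-150) + 307·343 = 1).


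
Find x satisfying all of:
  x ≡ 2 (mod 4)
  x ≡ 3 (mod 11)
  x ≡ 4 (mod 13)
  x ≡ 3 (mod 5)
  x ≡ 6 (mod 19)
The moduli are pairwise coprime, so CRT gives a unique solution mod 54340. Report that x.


Product of moduli M = 4 · 11 · 13 · 5 · 19 = 54340.
Merge one congruence at a time:
  Start: x ≡ 2 (mod 4).
  Combine with x ≡ 3 (mod 11); new modulus lcm = 44.
    Write x = 2 + 4·t and substitute into x ≡ 3 (mod 11): 4·t ≡ 3 − 2 = 1 (mod 11).
    The inverse of 4 mod 11 is 3 (since 4·3 = 12 = 1·11 + 1), so t ≡ 3·1 = 3 ≡ 3 (mod 11).
    Then x = 2 + 4·3 = 14, valid modulo lcm(4, 11) = 44: x ≡ 14 (mod 44).
  Combine with x ≡ 4 (mod 13); new modulus lcm = 572.
    Write x = 14 + 44·t and substitute into x ≡ 4 (mod 13): 44·t ≡ 4 − 14 = -10 (mod 13).
    Reduce coefficients mod 13: 5·t ≡ 3 (mod 13).
    The inverse of 5 mod 13 is 8 (since 5·8 = 40 = 3·13 + 1), so t ≡ 8·3 = 24 ≡ 11 (mod 13).
    Then x = 14 + 44·11 = 498, valid modulo lcm(44, 13) = 572: x ≡ 498 (mod 572).
  Combine with x ≡ 3 (mod 5); new modulus lcm = 2860.
    Write x = 498 + 572·t and substitute into x ≡ 3 (mod 5): 572·t ≡ 3 − 498 = -495 (mod 5).
    Reduce coefficients mod 5: 2·t ≡ 0 (mod 5).
    The inverse of 2 mod 5 is 3 (since 2·3 = 6 = 1·5 + 1), so t ≡ 3·0 = 0 ≡ 0 (mod 5).
    Then x = 498 + 572·0 = 498, valid modulo lcm(572, 5) = 2860: x ≡ 498 (mod 2860).
  Combine with x ≡ 6 (mod 19); new modulus lcm = 54340.
    Write x = 498 + 2860·t and substitute into x ≡ 6 (mod 19): 2860·t ≡ 6 − 498 = -492 (mod 19).
    Reduce coefficients mod 19: 10·t ≡ 2 (mod 19).
    The inverse of 10 mod 19 is 2 (since 10·2 = 20 = 1·19 + 1), so t ≡ 2·2 = 4 ≡ 4 (mod 19).
    Then x = 498 + 2860·4 = 11938, valid modulo lcm(2860, 19) = 54340: x ≡ 11938 (mod 54340).
Verify against each original: 11938 mod 4 = 2, 11938 mod 11 = 3, 11938 mod 13 = 4, 11938 mod 5 = 3, 11938 mod 19 = 6.

x ≡ 11938 (mod 54340).


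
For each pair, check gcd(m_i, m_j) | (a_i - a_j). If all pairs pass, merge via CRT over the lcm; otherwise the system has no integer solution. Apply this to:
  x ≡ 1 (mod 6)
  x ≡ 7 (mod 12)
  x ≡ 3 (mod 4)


Moduli 6, 12, 4 are not pairwise coprime, so CRT works modulo lcm(m_i) when all pairwise compatibility conditions hold.
Pairwise compatibility: gcd(m_i, m_j) must divide a_i - a_j for every pair.
Merge one congruence at a time:
  Start: x ≡ 1 (mod 6).
  Combine with x ≡ 7 (mod 12): gcd(6, 12) = 6; 7 - 1 = 6, which IS divisible by 6, so compatible.
    Write x = 1 + 6·t and substitute into x ≡ 7 (mod 12): 6·t ≡ 7 − 1 = 6 (mod 12).
    Divide the congruence (and modulus) by g = 6: 1·t ≡ 1 (mod 2).
    So t ≡ 1 (mod 2).
    Then x = 1 + 6·1 = 7, valid modulo lcm(6, 12) = 12: x ≡ 7 (mod 12).
  Combine with x ≡ 3 (mod 4): gcd(12, 4) = 4; 3 - 7 = -4, which IS divisible by 4, so compatible.
    Write x = 7 + 12·t and substitute into x ≡ 3 (mod 4): 12·t ≡ 3 − 7 = -4 (mod 4).
    Divide the congruence (and modulus) by g = 4: 3·t ≡ -1 (mod 1).
    Modulo 1 every t works; take t = 0.
    Then x = 7 + 12·0 = 7, valid modulo lcm(12, 4) = 12: x ≡ 7 (mod 12).
Verify: 7 mod 6 = 1, 7 mod 12 = 7, 7 mod 4 = 3.

x ≡ 7 (mod 12).
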